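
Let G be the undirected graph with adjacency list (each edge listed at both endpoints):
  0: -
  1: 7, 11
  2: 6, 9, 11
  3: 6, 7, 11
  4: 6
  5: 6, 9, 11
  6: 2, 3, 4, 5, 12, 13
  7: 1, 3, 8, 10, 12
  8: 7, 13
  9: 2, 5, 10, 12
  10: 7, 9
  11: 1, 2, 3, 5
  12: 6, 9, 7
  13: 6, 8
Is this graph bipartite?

The cycle 6-12-7-8-13-6 has length 5, which is odd, so the graph is not bipartite.

No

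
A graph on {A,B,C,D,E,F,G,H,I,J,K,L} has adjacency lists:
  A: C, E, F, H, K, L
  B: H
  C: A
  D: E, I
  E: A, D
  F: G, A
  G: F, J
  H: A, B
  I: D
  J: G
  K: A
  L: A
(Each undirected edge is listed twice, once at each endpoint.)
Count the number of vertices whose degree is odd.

Degrees: A:6, B:1, C:1, D:2, E:2, F:2, G:2, H:2, I:1, J:1, K:1, L:1
Odd-degree vertices: B, C, I, J, K, L.

6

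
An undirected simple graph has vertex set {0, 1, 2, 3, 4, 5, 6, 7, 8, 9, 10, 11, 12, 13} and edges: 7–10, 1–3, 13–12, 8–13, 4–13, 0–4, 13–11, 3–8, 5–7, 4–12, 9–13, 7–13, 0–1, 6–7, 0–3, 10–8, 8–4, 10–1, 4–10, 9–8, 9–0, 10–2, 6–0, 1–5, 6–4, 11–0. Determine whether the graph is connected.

A breadth-first search from 0 visits 0, 1, 11, 9, 4, 3, 6, 5, 10, 13, 8, 12, 7, 2 — all 14 vertices — so the graph is connected.

Yes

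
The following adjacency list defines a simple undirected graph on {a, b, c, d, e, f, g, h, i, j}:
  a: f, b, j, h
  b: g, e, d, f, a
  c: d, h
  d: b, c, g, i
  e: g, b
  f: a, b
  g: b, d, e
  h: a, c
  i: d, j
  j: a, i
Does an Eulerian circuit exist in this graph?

Degrees: a:4, b:5, c:2, d:4, e:2, f:2, g:3, h:2, i:2, j:2
b, g have odd degree; an Eulerian circuit needs every degree to be even, so none exists.

No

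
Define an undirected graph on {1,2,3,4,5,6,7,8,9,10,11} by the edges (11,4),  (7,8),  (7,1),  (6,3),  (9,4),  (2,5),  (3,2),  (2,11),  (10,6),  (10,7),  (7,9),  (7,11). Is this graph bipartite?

Yes

Partition the vertices as {2, 4, 6, 7} vs {1, 3, 5, 8, 9, 10, 11}. Each listed edge has one endpoint in each part, so the graph is bipartite.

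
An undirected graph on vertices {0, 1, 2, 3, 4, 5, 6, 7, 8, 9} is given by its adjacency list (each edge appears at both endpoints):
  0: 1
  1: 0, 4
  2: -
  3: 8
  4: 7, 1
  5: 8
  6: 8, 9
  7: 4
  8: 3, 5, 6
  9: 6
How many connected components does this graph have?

3

Component: {2}
Component: {0, 1, 4, 7}
Component: {3, 5, 6, 8, 9}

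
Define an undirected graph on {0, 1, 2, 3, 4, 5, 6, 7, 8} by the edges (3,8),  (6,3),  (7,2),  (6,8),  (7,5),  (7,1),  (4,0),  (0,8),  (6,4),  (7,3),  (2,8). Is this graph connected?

Yes

Starting from 0 and exploring outward reaches every vertex (0, 4, 8, 6, 3, 2, 7, 5, 1); the graph is connected.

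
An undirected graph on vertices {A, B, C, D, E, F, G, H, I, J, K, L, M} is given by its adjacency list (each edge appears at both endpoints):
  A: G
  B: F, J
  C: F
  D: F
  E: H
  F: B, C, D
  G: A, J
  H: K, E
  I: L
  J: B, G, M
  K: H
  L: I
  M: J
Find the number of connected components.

3

Component: {I, L}
Component: {E, H, K}
Component: {A, B, C, D, F, G, J, M}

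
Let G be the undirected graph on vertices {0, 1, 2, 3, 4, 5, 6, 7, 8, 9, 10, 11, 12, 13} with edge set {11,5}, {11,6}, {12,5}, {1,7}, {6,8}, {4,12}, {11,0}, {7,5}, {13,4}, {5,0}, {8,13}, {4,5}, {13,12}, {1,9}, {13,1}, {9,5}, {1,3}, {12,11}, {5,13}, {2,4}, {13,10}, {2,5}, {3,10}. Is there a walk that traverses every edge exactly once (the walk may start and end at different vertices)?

Degrees: 0:2, 1:4, 2:2, 3:2, 4:4, 5:8, 6:2, 7:2, 8:2, 9:2, 10:2, 11:4, 12:4, 13:6
Odd-degree vertices: none (0 total).
The non-isolated vertices are connected and exactly 0 have odd degree, so an Eulerian trail exists.

Yes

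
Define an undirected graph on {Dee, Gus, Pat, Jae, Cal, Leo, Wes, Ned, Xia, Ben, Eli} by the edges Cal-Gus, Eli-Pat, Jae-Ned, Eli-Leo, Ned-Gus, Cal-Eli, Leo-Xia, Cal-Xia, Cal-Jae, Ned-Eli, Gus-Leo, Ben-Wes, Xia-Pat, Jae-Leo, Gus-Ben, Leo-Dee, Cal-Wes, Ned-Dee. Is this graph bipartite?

Yes

Color {Pat, Cal, Leo, Ned, Ben} black and {Dee, Gus, Jae, Wes, Xia, Eli} white. No edge joins two same-colored vertices, so the graph is bipartite.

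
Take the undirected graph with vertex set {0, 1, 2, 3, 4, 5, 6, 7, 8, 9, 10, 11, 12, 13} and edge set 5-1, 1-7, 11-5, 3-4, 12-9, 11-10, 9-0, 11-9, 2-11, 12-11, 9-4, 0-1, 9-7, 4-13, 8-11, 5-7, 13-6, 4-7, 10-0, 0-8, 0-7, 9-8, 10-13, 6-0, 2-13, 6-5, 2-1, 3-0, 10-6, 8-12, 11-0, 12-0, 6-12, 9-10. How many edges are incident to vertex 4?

Neighbors of 4: 3, 7, 9, 13.

4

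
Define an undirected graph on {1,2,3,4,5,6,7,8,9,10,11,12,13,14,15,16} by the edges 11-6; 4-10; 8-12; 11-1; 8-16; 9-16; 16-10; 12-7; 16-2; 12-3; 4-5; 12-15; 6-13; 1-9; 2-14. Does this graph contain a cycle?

The graph has 16 vertices, 15 edges, and 1 connected component.
Since 15 = 16 - 1, the graph is a forest and contains no cycle.

No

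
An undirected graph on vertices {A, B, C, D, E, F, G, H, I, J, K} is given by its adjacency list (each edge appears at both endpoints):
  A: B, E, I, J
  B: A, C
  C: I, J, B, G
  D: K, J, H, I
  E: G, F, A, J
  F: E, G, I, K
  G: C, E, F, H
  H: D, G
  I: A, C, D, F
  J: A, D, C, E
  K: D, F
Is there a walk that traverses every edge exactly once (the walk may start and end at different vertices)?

Degrees: A:4, B:2, C:4, D:4, E:4, F:4, G:4, H:2, I:4, J:4, K:2
Odd-degree vertices: none (0 total).
The non-isolated vertices are connected and exactly 0 have odd degree, so an Eulerian trail exists.

Yes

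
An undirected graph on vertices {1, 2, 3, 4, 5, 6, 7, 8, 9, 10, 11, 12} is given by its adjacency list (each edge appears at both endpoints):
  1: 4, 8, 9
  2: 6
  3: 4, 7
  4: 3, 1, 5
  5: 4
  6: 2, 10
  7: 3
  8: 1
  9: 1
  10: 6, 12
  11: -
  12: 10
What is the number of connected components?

Component: {11}
Component: {2, 6, 10, 12}
Component: {1, 3, 4, 5, 7, 8, 9}

3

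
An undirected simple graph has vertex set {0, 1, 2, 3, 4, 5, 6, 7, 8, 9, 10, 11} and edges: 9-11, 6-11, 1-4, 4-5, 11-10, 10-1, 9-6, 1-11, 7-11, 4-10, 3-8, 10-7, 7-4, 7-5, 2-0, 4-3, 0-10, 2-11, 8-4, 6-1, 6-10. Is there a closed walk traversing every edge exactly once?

Yes

Degrees: 0:2, 1:4, 2:2, 3:2, 4:6, 5:2, 6:4, 7:4, 8:2, 9:2, 10:6, 11:6
Every vertex has even degree and the edges form a single connected piece, so an Eulerian circuit exists.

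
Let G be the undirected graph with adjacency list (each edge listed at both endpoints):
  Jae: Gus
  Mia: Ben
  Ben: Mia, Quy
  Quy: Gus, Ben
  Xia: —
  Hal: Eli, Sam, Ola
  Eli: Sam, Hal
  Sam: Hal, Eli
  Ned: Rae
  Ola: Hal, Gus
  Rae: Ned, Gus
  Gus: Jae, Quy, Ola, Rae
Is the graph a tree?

The graph has 12 vertices and 11 edges.
It is not connected, so it is not a tree.

No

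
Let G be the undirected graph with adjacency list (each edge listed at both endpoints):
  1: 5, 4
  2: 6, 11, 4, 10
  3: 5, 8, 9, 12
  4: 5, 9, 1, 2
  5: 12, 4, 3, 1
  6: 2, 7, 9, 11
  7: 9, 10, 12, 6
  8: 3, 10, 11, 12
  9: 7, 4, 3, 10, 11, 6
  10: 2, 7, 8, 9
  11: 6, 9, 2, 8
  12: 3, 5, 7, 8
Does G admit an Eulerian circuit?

Yes

Degrees: 1:2, 2:4, 3:4, 4:4, 5:4, 6:4, 7:4, 8:4, 9:6, 10:4, 11:4, 12:4
All degrees are even and the non-isolated vertices are connected — an Eulerian circuit exists.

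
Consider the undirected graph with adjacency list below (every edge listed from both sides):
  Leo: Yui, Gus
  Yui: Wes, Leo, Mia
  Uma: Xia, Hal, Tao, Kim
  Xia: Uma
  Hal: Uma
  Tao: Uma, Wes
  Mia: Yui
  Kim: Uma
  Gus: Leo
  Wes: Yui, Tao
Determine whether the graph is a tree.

Yes

|V| = 10, |E| = 9.
It is connected with exactly 9 edges, hence acyclic — it is a tree.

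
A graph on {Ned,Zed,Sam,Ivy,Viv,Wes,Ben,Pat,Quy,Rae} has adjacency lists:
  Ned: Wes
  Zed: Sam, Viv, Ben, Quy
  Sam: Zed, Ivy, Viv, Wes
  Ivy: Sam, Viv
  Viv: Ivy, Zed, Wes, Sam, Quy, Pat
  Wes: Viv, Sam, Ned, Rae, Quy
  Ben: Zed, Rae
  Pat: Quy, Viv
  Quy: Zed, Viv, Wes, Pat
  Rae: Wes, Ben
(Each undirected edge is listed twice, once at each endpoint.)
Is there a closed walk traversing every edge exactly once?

Degrees: Ned:1, Zed:4, Sam:4, Ivy:2, Viv:6, Wes:5, Ben:2, Pat:2, Quy:4, Rae:2
Vertices with odd degree: Ned, Wes. An Eulerian circuit requires all degrees even.

No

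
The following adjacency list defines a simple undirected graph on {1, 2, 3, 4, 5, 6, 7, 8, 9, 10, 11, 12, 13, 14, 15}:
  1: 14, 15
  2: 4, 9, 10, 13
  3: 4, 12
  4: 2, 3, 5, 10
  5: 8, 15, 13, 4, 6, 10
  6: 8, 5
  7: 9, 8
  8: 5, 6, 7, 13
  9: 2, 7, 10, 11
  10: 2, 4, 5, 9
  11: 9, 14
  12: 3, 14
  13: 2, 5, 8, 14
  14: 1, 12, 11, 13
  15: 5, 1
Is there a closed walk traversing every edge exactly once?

Degrees: 1:2, 2:4, 3:2, 4:4, 5:6, 6:2, 7:2, 8:4, 9:4, 10:4, 11:2, 12:2, 13:4, 14:4, 15:2
Every vertex has even degree and the edges form a single connected piece, so an Eulerian circuit exists.

Yes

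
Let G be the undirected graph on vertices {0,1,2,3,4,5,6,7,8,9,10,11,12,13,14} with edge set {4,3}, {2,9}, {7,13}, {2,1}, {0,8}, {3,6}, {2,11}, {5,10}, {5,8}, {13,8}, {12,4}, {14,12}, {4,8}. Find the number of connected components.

2

Component: {1, 2, 9, 11}
Component: {0, 3, 4, 5, 6, 7, 8, 10, 12, 13, 14}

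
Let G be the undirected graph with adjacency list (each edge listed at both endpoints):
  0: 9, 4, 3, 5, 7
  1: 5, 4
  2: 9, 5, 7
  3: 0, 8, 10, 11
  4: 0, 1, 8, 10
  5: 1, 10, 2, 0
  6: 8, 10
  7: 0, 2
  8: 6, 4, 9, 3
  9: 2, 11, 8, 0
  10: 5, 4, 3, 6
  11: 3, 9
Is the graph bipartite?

Yes

A valid 2-coloring puts {3, 4, 5, 6, 7, 9} on one side and {0, 1, 2, 8, 10, 11} on the other; every edge crosses between the two sides.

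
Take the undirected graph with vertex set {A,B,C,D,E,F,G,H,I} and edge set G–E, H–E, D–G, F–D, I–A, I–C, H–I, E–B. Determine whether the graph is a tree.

Yes

|V| = 9, |E| = 8.
Connected and |E| = |V| - 1, which characterizes a tree.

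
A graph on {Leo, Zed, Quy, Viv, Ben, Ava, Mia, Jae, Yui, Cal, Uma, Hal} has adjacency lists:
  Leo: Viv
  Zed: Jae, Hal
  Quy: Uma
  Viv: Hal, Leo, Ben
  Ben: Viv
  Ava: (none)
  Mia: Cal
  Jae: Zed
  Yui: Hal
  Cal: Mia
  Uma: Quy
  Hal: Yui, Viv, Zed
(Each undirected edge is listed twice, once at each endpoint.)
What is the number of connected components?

4

Component: {Ava}
Component: {Quy, Uma}
Component: {Mia, Cal}
Component: {Leo, Zed, Viv, Ben, Jae, Yui, Hal}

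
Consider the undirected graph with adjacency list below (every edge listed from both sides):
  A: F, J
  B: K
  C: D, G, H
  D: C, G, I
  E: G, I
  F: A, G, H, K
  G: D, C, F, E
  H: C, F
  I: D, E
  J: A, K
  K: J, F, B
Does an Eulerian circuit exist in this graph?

No

Degrees: A:2, B:1, C:3, D:3, E:2, F:4, G:4, H:2, I:2, J:2, K:3
B, C, D, K have odd degree; an Eulerian circuit needs every degree to be even, so none exists.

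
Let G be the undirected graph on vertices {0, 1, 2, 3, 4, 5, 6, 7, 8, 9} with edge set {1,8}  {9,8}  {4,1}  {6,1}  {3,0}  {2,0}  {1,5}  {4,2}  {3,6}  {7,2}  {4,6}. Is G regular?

Degrees: 0:2, 1:4, 2:3, 3:2, 4:3, 5:1, 6:3, 7:1, 8:2, 9:1
Degrees are not all equal (e.g. deg(5)=1 but deg(1)=4); not regular.

No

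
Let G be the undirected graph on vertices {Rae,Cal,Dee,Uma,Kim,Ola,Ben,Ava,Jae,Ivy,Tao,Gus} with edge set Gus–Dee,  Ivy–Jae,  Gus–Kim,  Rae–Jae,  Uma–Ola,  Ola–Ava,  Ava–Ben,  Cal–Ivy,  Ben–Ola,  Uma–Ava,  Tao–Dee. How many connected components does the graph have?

3

Component: {Rae, Cal, Jae, Ivy}
Component: {Dee, Kim, Tao, Gus}
Component: {Uma, Ola, Ben, Ava}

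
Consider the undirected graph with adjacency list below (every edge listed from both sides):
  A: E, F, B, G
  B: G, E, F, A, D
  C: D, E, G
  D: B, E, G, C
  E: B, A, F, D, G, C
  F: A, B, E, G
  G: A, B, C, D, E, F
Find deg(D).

4

Neighbors of D: B, C, E, G.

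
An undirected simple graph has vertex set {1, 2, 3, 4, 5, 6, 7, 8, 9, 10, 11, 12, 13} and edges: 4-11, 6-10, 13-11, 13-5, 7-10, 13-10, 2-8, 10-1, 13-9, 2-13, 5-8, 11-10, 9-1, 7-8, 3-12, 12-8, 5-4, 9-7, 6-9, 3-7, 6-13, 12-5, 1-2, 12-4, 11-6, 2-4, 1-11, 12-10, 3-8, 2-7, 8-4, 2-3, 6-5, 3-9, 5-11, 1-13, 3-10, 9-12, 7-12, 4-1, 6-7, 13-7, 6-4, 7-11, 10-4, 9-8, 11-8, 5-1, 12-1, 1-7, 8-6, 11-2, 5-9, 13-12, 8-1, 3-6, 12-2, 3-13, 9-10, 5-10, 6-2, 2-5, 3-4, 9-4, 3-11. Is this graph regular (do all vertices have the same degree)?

Yes

Degrees: 1:10, 2:10, 3:10, 4:10, 5:10, 6:10, 7:10, 8:10, 9:10, 10:10, 11:10, 12:10, 13:10
All degrees equal 10; the graph is regular.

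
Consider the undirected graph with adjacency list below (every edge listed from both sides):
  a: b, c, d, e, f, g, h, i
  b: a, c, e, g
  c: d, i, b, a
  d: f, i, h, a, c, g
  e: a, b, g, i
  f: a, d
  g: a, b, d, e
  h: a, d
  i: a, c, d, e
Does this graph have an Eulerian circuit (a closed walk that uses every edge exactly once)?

Degrees: a:8, b:4, c:4, d:6, e:4, f:2, g:4, h:2, i:4
Every vertex has even degree and the edges form a single connected piece, so an Eulerian circuit exists.

Yes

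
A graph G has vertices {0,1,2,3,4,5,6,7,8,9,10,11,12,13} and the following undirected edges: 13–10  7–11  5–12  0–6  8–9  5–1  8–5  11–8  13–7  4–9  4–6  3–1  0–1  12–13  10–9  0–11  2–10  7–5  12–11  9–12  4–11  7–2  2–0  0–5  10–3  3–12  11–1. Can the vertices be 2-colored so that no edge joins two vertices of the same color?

No

The cycle 5-0-1-5 has length 3, which is odd, so the graph is not bipartite.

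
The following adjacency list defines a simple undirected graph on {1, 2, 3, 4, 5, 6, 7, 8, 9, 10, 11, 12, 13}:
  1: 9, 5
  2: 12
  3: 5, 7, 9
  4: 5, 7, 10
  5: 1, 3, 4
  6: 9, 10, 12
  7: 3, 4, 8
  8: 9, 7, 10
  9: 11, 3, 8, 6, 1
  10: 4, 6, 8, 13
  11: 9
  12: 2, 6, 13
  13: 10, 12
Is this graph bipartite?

Yes

Partition the vertices as {5, 7, 9, 10, 12} vs {1, 2, 3, 4, 6, 8, 11, 13}. Each listed edge has one endpoint in each part, so the graph is bipartite.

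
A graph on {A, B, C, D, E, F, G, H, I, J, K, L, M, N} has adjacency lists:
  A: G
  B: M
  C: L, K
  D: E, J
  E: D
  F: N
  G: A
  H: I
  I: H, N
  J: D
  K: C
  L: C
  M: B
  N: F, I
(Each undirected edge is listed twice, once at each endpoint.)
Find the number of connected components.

5

Component: {A, G}
Component: {B, M}
Component: {C, K, L}
Component: {D, E, J}
Component: {F, H, I, N}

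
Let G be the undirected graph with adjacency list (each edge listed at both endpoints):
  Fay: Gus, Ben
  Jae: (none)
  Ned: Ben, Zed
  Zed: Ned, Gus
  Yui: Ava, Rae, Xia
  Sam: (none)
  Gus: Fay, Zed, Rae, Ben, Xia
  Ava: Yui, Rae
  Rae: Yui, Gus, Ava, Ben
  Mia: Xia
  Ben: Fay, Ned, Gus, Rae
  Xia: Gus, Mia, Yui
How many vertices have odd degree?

Degrees: Fay:2, Jae:0, Ned:2, Zed:2, Yui:3, Sam:0, Gus:5, Ava:2, Rae:4, Mia:1, Ben:4, Xia:3
Odd-degree vertices: Yui, Gus, Mia, Xia.

4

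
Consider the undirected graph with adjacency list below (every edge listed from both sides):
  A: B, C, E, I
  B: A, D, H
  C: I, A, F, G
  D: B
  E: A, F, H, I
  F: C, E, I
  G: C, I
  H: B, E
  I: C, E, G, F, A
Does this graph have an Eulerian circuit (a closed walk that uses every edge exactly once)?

No

Degrees: A:4, B:3, C:4, D:1, E:4, F:3, G:2, H:2, I:5
Vertices with odd degree: B, D, F, I. An Eulerian circuit requires all degrees even.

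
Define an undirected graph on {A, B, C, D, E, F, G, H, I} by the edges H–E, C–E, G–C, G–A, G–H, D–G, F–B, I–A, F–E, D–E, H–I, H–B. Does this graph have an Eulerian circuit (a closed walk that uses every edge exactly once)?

Yes

Degrees: A:2, B:2, C:2, D:2, E:4, F:2, G:4, H:4, I:2
Every vertex has even degree and the edges form a single connected piece, so an Eulerian circuit exists.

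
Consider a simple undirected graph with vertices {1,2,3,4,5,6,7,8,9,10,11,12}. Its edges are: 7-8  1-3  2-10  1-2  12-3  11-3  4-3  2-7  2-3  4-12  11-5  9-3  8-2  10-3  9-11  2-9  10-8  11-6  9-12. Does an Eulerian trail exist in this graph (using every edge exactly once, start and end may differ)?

Degrees: 1:2, 2:6, 3:7, 4:2, 5:1, 6:1, 7:2, 8:3, 9:4, 10:3, 11:4, 12:3
Odd-degree vertices: 3, 5, 6, 8, 10, 12 (6 total).
An Eulerian trail requires 0 or 2 odd-degree vertices; here there are 6.

No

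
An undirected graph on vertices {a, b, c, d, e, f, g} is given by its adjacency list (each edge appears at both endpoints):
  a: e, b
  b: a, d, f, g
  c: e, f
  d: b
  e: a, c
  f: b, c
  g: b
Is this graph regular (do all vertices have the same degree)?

Degrees: a:2, b:4, c:2, d:1, e:2, f:2, g:1
Degrees are not all equal (e.g. deg(d)=1 but deg(b)=4); not regular.

No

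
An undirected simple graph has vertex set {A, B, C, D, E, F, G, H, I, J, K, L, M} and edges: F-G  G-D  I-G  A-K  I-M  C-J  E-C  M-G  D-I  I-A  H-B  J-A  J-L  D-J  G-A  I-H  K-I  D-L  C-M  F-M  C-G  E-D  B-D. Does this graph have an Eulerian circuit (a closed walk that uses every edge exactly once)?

Yes

Degrees: A:4, B:2, C:4, D:6, E:2, F:2, G:6, H:2, I:6, J:4, K:2, L:2, M:4
Every vertex has even degree and the edges form a single connected piece, so an Eulerian circuit exists.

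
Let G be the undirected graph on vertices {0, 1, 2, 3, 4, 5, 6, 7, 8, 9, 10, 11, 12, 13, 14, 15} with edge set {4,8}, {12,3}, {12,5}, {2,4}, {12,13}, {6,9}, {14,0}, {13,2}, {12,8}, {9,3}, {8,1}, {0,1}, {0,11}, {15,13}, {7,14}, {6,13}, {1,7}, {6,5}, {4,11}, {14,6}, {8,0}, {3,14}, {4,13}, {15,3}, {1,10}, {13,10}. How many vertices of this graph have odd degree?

0

Degrees: 0:4, 1:4, 2:2, 3:4, 4:4, 5:2, 6:4, 7:2, 8:4, 9:2, 10:2, 11:2, 12:4, 13:6, 14:4, 15:2
Odd-degree vertices: none.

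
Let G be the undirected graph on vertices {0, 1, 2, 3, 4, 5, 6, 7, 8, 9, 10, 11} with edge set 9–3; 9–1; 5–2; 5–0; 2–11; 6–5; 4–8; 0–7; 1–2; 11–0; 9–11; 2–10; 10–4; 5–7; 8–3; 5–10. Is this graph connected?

Starting from 0 and exploring outward reaches every vertex (0, 11, 7, 5, 2, 9, 6, 10, 1, 3, 4, 8); the graph is connected.

Yes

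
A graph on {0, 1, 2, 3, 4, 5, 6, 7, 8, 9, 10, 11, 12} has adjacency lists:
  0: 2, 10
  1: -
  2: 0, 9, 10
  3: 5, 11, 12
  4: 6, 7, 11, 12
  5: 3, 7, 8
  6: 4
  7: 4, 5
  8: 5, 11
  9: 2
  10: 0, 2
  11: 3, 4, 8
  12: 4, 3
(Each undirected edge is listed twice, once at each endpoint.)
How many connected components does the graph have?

3

Component: {1}
Component: {0, 2, 9, 10}
Component: {3, 4, 5, 6, 7, 8, 11, 12}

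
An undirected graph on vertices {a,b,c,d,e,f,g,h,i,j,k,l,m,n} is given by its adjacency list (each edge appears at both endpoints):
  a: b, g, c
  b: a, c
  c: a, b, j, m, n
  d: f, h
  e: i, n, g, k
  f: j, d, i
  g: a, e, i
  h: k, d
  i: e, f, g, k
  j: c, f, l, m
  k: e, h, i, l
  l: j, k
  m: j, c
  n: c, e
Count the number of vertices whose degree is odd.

4

Degrees: a:3, b:2, c:5, d:2, e:4, f:3, g:3, h:2, i:4, j:4, k:4, l:2, m:2, n:2
Odd-degree vertices: a, c, f, g.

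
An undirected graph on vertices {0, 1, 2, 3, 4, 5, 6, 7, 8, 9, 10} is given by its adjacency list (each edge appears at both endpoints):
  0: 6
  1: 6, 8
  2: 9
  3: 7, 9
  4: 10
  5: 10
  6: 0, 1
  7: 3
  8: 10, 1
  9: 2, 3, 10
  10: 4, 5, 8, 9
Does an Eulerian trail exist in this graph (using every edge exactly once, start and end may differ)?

Degrees: 0:1, 1:2, 2:1, 3:2, 4:1, 5:1, 6:2, 7:1, 8:2, 9:3, 10:4
Odd-degree vertices: 0, 2, 4, 5, 7, 9 (6 total).
With 6 odd-degree vertices (more than two), no single trail can use every edge.

No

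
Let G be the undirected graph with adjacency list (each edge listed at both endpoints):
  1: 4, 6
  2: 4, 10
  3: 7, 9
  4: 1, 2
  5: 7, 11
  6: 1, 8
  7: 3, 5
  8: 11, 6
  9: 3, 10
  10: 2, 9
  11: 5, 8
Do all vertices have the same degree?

Yes

Degrees: 1:2, 2:2, 3:2, 4:2, 5:2, 6:2, 7:2, 8:2, 9:2, 10:2, 11:2
Every vertex has degree 2, so the graph is 2-regular.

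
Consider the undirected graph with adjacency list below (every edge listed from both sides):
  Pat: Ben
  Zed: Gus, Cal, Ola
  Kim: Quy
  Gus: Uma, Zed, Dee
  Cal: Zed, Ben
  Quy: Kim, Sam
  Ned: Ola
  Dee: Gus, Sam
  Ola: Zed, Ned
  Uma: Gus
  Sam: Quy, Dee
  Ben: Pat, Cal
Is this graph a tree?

The graph has 12 vertices and 11 edges.
It is connected with exactly 11 edges, hence acyclic — it is a tree.

Yes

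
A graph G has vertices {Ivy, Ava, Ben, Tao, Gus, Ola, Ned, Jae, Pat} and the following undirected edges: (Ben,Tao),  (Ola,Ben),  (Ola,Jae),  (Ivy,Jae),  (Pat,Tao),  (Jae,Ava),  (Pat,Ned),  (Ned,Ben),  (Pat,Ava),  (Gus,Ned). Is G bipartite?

Yes

Color {Ben, Gus, Jae, Pat} black and {Ivy, Ava, Tao, Ola, Ned} white. No edge joins two same-colored vertices, so the graph is bipartite.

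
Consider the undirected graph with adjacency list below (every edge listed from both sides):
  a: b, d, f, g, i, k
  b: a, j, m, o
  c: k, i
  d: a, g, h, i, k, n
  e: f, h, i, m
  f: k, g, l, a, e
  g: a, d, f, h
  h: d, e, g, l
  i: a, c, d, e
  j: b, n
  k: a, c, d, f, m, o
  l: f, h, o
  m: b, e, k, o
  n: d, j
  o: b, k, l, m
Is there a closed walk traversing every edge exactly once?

No

Degrees: a:6, b:4, c:2, d:6, e:4, f:5, g:4, h:4, i:4, j:2, k:6, l:3, m:4, n:2, o:4
f, l have odd degree; an Eulerian circuit needs every degree to be even, so none exists.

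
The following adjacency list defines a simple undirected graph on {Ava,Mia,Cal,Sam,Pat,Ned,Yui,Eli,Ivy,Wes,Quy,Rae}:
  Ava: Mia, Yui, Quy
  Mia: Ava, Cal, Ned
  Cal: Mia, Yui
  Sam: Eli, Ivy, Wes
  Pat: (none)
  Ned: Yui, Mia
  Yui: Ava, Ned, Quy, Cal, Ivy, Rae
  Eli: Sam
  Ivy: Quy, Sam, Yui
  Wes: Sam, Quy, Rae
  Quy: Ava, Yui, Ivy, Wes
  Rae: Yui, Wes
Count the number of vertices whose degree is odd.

Degrees: Ava:3, Mia:3, Cal:2, Sam:3, Pat:0, Ned:2, Yui:6, Eli:1, Ivy:3, Wes:3, Quy:4, Rae:2
Odd-degree vertices: Ava, Mia, Sam, Eli, Ivy, Wes.

6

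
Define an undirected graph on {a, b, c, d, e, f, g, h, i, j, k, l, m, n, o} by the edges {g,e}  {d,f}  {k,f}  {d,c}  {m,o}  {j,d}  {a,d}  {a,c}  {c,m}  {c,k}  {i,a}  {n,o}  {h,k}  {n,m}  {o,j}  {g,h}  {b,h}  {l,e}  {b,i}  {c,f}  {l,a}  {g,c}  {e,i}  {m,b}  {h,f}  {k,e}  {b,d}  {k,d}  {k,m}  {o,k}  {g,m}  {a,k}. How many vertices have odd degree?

2

Degrees: a:5, b:4, c:6, d:6, e:4, f:4, g:4, h:4, i:3, j:2, k:8, l:2, m:6, n:2, o:4
Odd-degree vertices: a, i.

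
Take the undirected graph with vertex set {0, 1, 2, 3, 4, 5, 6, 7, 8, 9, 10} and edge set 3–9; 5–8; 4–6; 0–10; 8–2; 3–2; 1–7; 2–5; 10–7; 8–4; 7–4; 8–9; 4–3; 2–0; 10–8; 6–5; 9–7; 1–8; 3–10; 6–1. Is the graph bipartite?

No

The cycle 8-2-5-8 has length 3, which is odd, so the graph is not bipartite.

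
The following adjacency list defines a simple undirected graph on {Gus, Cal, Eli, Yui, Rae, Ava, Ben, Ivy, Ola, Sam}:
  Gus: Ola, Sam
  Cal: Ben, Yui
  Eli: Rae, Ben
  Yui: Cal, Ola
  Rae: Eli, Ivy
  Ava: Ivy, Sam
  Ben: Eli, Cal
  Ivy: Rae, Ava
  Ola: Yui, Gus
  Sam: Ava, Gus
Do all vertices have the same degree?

Degrees: Gus:2, Cal:2, Eli:2, Yui:2, Rae:2, Ava:2, Ben:2, Ivy:2, Ola:2, Sam:2
Every vertex has degree 2, so the graph is 2-regular.

Yes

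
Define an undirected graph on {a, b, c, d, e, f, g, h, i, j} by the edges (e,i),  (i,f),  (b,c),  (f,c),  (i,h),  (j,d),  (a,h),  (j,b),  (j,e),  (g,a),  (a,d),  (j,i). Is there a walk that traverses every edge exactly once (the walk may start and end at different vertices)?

Yes

Degrees: a:3, b:2, c:2, d:2, e:2, f:2, g:1, h:2, i:4, j:4
Odd-degree vertices: a, g (2 total).
With 2 odd-degree vertices and all edges in one connected piece, an Eulerian trail exists (from a to g).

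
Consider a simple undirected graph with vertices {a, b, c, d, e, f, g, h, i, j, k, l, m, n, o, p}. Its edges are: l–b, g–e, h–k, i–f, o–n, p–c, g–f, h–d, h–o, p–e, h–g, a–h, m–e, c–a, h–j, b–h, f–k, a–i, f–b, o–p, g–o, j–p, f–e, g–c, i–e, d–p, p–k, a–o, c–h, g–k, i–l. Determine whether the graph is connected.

Starting from a and exploring outward reaches every vertex (a, h, o, i, c, b, g, j, k, d, n, p, e, f, l, m); the graph is connected.

Yes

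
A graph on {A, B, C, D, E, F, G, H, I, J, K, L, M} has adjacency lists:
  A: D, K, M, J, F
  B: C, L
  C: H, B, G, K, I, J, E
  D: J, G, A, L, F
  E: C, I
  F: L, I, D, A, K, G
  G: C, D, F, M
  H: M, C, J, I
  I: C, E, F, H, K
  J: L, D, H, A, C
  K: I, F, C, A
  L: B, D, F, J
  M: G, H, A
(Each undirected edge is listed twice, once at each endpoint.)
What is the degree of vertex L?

Neighbors of L: B, D, F, J.

4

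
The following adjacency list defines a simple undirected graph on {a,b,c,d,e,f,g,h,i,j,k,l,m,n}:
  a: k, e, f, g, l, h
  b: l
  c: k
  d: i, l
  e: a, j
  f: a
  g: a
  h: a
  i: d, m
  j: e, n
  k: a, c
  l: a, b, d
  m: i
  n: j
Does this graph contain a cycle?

No

The graph has 14 vertices, 13 edges, and 1 connected component.
Since 13 = 14 - 1, the graph is a forest and contains no cycle.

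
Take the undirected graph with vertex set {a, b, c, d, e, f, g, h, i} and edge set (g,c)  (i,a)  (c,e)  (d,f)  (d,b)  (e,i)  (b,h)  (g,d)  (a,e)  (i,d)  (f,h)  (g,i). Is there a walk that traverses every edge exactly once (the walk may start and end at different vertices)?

Yes

Degrees: a:2, b:2, c:2, d:4, e:3, f:2, g:3, h:2, i:4
Odd-degree vertices: e, g (2 total).
The non-isolated vertices are connected and exactly 2 have odd degree, so an Eulerian trail exists (from e to g).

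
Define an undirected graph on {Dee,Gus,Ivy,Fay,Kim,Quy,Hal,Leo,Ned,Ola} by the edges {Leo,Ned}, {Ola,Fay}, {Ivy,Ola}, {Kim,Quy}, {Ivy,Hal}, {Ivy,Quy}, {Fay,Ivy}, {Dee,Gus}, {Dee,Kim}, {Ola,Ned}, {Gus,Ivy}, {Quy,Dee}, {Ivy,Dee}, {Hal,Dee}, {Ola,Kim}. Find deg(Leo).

Neighbors of Leo: Ned.

1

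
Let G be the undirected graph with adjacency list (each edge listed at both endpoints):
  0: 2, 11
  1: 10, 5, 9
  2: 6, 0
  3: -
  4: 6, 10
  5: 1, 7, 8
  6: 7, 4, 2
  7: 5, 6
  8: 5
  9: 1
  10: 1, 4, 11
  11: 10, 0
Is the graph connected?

No

Component: {3}
Component: {0, 1, 2, 4, 5, 6, 7, 8, 9, 10, 11}
There are 2 separate components, so the graph is not connected.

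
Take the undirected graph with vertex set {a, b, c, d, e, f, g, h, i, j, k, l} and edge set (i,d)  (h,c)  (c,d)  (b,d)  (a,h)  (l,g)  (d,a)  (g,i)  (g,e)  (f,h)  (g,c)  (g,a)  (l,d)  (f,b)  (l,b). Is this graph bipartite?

The cycle d-b-l-d has length 3, which is odd, so the graph is not bipartite.

No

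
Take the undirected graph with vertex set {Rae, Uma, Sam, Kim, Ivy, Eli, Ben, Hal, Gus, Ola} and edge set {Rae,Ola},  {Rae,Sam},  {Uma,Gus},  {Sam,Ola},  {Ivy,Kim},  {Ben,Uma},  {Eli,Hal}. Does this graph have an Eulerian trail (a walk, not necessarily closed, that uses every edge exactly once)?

Degrees: Rae:2, Uma:2, Sam:2, Kim:1, Ivy:1, Eli:1, Ben:1, Hal:1, Gus:1, Ola:2
Odd-degree vertices: Kim, Ivy, Eli, Ben, Hal, Gus (6 total).
An Eulerian trail requires 0 or 2 odd-degree vertices; here there are 6.

No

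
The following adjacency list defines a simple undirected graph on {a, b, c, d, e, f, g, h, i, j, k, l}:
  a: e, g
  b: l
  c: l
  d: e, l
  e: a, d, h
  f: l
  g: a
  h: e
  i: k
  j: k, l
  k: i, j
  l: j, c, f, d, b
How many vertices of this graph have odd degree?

Degrees: a:2, b:1, c:1, d:2, e:3, f:1, g:1, h:1, i:1, j:2, k:2, l:5
Odd-degree vertices: b, c, e, f, g, h, i, l.

8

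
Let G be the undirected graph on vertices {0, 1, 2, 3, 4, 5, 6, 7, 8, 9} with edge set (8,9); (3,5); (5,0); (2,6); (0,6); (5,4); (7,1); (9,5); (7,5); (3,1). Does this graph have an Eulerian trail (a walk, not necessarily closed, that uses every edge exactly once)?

No

Degrees: 0:2, 1:2, 2:1, 3:2, 4:1, 5:5, 6:2, 7:2, 8:1, 9:2
Odd-degree vertices: 2, 4, 5, 8 (4 total).
With 4 odd-degree vertices (more than two), no single trail can use every edge.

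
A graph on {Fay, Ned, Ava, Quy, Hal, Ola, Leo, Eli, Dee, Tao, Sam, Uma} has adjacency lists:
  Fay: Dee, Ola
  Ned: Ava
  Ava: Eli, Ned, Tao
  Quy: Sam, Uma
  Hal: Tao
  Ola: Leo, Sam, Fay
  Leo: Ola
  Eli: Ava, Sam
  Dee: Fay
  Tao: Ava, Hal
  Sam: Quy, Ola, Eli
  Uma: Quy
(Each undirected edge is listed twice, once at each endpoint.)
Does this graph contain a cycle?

|V| = 12, |E| = 11, number of components = 1.
A forest on 12 vertices with 1 component has exactly 11 edges, which matches — so no cycle.

No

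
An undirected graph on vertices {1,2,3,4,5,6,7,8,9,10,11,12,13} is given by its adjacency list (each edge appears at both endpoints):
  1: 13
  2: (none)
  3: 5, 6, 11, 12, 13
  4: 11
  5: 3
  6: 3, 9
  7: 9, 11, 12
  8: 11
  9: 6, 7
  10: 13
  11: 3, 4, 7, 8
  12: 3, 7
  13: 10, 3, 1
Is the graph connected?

No

Component: {2}
Component: {1, 3, 4, 5, 6, 7, 8, 9, 10, 11, 12, 13}
No edge joins these 2 groups, so the graph is disconnected.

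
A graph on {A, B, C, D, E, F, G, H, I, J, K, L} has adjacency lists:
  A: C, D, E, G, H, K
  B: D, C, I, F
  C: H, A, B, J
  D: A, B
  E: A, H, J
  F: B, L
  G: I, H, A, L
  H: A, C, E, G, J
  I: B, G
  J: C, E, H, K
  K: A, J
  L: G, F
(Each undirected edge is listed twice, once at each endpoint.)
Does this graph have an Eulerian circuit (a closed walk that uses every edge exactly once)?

Degrees: A:6, B:4, C:4, D:2, E:3, F:2, G:4, H:5, I:2, J:4, K:2, L:2
Vertices with odd degree: E, H. An Eulerian circuit requires all degrees even.

No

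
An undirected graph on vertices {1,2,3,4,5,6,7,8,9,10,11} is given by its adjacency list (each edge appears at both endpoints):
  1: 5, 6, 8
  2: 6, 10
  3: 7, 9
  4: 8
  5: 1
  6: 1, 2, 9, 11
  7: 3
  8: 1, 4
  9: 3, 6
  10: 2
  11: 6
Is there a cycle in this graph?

The graph has 11 vertices, 10 edges, and 1 connected component.
A forest on 11 vertices with 1 component has exactly 10 edges, which matches — so no cycle.

No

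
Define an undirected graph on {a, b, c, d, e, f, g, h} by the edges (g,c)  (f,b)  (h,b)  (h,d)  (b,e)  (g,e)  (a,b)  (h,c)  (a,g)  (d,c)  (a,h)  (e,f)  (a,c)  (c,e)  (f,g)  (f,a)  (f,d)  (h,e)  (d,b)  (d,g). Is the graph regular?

Yes

Degrees: a:5, b:5, c:5, d:5, e:5, f:5, g:5, h:5
All degrees equal 5; the graph is regular.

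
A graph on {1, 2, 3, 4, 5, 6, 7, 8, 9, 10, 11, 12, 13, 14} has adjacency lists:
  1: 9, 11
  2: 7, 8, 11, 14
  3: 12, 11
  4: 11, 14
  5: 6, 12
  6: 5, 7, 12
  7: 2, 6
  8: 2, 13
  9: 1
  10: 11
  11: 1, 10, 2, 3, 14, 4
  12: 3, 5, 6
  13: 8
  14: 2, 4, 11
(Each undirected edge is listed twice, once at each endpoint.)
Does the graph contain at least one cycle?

Yes

The graph has 14 vertices, 17 edges, and 1 connected component.
One cycle is 11-14-2-7-6-5-12-3-11.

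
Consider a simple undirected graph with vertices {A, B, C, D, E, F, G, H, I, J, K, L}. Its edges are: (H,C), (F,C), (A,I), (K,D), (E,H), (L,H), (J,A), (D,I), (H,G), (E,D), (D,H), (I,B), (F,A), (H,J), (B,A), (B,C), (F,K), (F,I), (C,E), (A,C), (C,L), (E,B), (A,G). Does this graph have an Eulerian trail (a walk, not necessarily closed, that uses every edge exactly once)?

Degrees: A:6, B:4, C:6, D:4, E:4, F:4, G:2, H:6, I:4, J:2, K:2, L:2
Odd-degree vertices: none (0 total).
With 0 odd-degree vertices and all edges in one connected piece, an Eulerian trail exists.

Yes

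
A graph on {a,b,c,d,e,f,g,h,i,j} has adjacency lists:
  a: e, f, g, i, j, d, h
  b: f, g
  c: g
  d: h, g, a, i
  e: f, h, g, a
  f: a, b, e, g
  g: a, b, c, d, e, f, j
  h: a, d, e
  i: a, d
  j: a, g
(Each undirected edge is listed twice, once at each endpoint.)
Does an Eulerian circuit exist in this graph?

No

Degrees: a:7, b:2, c:1, d:4, e:4, f:4, g:7, h:3, i:2, j:2
a, c, g, h have odd degree; an Eulerian circuit needs every degree to be even, so none exists.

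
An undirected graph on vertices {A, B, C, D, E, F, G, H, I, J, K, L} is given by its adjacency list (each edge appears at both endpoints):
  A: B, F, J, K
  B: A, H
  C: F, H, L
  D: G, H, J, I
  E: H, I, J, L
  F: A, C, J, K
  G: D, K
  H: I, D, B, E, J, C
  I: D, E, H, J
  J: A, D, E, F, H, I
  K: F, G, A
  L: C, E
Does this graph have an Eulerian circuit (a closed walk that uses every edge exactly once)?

No

Degrees: A:4, B:2, C:3, D:4, E:4, F:4, G:2, H:6, I:4, J:6, K:3, L:2
C, K have odd degree; an Eulerian circuit needs every degree to be even, so none exists.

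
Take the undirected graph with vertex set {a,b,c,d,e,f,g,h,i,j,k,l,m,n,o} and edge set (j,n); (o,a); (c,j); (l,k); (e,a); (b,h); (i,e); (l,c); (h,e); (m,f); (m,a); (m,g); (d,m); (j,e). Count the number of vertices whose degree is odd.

Degrees: a:3, b:1, c:2, d:1, e:4, f:1, g:1, h:2, i:1, j:3, k:1, l:2, m:4, n:1, o:1
Odd-degree vertices: a, b, d, f, g, i, j, k, n, o.

10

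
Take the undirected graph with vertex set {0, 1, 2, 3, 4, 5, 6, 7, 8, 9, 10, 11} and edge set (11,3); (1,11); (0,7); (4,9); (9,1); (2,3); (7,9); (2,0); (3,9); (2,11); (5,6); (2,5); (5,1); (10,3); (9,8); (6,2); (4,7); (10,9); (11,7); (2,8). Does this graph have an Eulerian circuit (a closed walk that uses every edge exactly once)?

No

Degrees: 0:2, 1:3, 2:6, 3:4, 4:2, 5:3, 6:2, 7:4, 8:2, 9:6, 10:2, 11:4
1, 5 have odd degree; an Eulerian circuit needs every degree to be even, so none exists.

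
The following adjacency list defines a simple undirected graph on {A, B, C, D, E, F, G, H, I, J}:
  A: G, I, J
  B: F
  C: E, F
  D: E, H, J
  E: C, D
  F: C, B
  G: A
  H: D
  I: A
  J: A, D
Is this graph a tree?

|V| = 10, |E| = 9.
It is connected with exactly 9 edges, hence acyclic — it is a tree.

Yes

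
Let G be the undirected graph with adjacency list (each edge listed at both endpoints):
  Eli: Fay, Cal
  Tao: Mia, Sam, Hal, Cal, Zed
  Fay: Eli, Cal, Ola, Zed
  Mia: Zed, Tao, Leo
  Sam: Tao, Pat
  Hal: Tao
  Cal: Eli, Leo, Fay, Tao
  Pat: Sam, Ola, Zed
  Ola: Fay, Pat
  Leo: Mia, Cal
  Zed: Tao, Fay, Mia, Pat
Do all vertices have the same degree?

No

Degrees: Eli:2, Tao:5, Fay:4, Mia:3, Sam:2, Hal:1, Cal:4, Pat:3, Ola:2, Leo:2, Zed:4
Degrees are not all equal (e.g. deg(Hal)=1 but deg(Tao)=5); not regular.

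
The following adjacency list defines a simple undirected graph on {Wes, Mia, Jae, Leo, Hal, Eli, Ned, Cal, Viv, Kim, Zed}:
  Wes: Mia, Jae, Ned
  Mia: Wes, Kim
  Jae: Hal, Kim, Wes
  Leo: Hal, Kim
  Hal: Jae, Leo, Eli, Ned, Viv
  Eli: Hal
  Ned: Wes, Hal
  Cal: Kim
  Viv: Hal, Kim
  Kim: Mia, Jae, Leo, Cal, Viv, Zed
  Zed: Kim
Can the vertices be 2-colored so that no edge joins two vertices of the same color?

Yes

Partition the vertices as {Mia, Jae, Leo, Eli, Ned, Cal, Viv, Zed} vs {Wes, Hal, Kim}. Each listed edge has one endpoint in each part, so the graph is bipartite.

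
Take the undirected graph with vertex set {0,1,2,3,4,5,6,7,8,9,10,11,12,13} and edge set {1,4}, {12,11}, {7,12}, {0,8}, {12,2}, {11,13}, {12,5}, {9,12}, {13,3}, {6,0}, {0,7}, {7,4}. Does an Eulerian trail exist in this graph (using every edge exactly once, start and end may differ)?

No

Degrees: 0:3, 1:1, 2:1, 3:1, 4:2, 5:1, 6:1, 7:3, 8:1, 9:1, 10:0, 11:2, 12:5, 13:2
Odd-degree vertices: 0, 1, 2, 3, 5, 6, 7, 8, 9, 12 (10 total).
An Eulerian trail requires 0 or 2 odd-degree vertices; here there are 10.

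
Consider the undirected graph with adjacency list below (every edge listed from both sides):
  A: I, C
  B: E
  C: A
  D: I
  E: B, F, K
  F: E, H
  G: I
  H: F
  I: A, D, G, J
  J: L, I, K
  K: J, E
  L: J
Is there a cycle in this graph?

No

The graph has 12 vertices, 11 edges, and 1 connected component.
A forest on 12 vertices with 1 component has exactly 11 edges, which matches — so no cycle.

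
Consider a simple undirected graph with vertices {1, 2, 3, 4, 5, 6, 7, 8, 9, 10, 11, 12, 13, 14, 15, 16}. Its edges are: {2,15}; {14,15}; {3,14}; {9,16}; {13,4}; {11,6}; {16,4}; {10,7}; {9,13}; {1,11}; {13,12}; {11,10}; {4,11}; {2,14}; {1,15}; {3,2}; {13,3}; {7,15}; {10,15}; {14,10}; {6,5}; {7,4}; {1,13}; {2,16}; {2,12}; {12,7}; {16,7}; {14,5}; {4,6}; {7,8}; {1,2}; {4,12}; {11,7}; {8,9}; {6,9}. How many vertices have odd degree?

6

Degrees: 1:4, 2:6, 3:3, 4:6, 5:2, 6:4, 7:7, 8:2, 9:4, 10:4, 11:5, 12:4, 13:5, 14:5, 15:5, 16:4
Odd-degree vertices: 3, 7, 11, 13, 14, 15.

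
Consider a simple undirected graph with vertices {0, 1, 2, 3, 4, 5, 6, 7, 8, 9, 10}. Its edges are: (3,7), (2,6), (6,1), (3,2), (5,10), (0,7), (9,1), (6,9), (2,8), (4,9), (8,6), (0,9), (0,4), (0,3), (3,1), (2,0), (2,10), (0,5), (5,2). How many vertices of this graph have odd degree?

Degrees: 0:6, 1:3, 2:6, 3:4, 4:2, 5:3, 6:4, 7:2, 8:2, 9:4, 10:2
Odd-degree vertices: 1, 5.

2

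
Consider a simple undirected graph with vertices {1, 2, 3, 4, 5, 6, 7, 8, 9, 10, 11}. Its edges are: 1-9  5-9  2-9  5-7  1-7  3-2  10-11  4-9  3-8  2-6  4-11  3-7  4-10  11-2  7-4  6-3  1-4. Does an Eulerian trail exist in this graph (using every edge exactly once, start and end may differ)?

Degrees: 1:3, 2:4, 3:4, 4:5, 5:2, 6:2, 7:4, 8:1, 9:4, 10:2, 11:3
Odd-degree vertices: 1, 4, 8, 11 (4 total).
With 4 odd-degree vertices (more than two), no single trail can use every edge.

No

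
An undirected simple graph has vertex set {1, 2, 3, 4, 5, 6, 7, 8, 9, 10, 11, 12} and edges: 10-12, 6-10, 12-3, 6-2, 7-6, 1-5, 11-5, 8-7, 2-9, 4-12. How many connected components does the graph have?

Component: {1, 5, 11}
Component: {2, 3, 4, 6, 7, 8, 9, 10, 12}

2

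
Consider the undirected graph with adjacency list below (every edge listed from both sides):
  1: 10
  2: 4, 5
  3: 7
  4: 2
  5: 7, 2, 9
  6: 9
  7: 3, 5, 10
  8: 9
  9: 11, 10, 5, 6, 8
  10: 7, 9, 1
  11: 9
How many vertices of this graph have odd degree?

Degrees: 1:1, 2:2, 3:1, 4:1, 5:3, 6:1, 7:3, 8:1, 9:5, 10:3, 11:1
Odd-degree vertices: 1, 3, 4, 5, 6, 7, 8, 9, 10, 11.

10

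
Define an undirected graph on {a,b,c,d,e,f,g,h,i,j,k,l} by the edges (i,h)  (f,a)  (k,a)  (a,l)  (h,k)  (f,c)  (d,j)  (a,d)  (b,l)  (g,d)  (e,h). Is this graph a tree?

The graph has 12 vertices and 11 edges.
It is connected with exactly 11 edges, hence acyclic — it is a tree.

Yes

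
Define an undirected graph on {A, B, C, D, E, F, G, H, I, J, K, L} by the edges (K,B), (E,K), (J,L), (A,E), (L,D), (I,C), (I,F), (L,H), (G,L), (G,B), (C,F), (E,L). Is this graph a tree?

|V| = 12, |E| = 12.
It splits into 2 components, so it cannot be a tree.

No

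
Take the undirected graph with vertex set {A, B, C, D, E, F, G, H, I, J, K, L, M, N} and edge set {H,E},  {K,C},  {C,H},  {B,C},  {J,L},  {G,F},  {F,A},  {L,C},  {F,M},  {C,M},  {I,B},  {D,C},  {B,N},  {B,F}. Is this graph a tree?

No

|V| = 14, |E| = 14.
A tree on 14 vertices has exactly 13 edges; this graph has 14, so it contains a cycle and is not a tree.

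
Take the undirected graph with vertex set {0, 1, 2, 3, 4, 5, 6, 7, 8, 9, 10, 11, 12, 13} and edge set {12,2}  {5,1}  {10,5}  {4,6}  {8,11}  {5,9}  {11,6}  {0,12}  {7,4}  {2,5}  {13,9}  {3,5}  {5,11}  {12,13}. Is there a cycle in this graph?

The graph has 14 vertices, 14 edges, and 1 connected component.
One cycle is 12-2-5-9-13-12.

Yes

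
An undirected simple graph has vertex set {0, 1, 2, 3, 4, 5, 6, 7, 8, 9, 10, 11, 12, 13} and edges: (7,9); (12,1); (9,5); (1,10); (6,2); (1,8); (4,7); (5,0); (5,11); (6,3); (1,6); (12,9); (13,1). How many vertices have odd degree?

Degrees: 0:1, 1:5, 2:1, 3:1, 4:1, 5:3, 6:3, 7:2, 8:1, 9:3, 10:1, 11:1, 12:2, 13:1
Odd-degree vertices: 0, 1, 2, 3, 4, 5, 6, 8, 9, 10, 11, 13.

12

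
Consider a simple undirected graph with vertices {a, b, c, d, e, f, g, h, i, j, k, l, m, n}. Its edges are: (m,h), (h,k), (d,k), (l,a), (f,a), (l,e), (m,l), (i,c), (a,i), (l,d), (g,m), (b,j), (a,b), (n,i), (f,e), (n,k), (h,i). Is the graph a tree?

|V| = 14, |E| = 17.
Connected but with 17 > 13 edges, so it has a cycle and is not a tree.

No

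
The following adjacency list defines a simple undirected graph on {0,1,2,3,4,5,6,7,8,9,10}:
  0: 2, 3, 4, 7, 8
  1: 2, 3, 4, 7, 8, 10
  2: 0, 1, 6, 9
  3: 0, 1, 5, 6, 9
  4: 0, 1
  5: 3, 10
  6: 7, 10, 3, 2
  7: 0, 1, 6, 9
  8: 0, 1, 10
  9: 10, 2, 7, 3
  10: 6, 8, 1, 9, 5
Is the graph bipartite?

1-8-10-1 is an odd cycle (length 3), and a bipartite graph can contain only even cycles.

No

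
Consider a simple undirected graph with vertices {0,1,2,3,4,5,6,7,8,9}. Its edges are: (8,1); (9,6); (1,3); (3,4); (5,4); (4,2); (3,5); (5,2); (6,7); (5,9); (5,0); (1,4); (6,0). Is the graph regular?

No

Degrees: 0:2, 1:3, 2:2, 3:3, 4:4, 5:5, 6:3, 7:1, 8:1, 9:2
Vertex 7 has degree 1 while 5 has degree 5, so the graph is not regular.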